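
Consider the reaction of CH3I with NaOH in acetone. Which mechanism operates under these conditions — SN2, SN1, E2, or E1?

Conditions: a methyl substrate with a strong nucleophile in the polar aprotic solvent acetone.
These conditions are the textbook signature of the SN2 pathway.
An unhindered substrate with a strong nucleophile in a polar aprotic solvent favours one-step backside displacement.

SN2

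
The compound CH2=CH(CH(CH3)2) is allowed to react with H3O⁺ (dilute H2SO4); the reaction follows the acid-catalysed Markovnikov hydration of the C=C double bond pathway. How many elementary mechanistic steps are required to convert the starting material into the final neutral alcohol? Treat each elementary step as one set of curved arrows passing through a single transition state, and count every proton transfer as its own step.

4

Step 1: Protonation of the alkene by H3O⁺: the π bond acts as the nucleophile and picks up H⁺, giving the more stable (Markovnikov) secondary carbocation. H2O is released.
Step 2: A 1,2-hydride shift from the adjacent isopropyl carbon moves the positive charge from the secondary centre to an adjacent carbon, generating a more stable tertiary carbocation.
Step 3: A lone pair on the oxygen of H2O attacks the carbocation, forming a C–O bond and an oxonium ion (a protonated alcohol).
Step 4: Proton transfer from the O–H of the oxonium ion to H2O completes the catalytic cycle and yields the alcohol.
Total: 4 elementary steps.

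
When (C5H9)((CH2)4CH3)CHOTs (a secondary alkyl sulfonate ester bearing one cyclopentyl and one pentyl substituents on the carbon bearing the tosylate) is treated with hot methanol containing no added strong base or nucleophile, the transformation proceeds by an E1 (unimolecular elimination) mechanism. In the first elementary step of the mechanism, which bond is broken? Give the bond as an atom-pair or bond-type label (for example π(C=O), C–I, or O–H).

Step 1: Rate-determining heterolysis of the C–O bond gives TsO⁻ and a secondary carbocation.
The bond broken in this step is the C–O bond.

C–O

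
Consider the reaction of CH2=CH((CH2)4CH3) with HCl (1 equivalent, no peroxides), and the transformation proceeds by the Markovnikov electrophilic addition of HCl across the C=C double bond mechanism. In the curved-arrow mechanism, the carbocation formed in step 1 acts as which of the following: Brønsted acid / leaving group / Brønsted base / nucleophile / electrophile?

Step 2: Nucleophilic attack by Cl⁻ on the carbocation completes the addition, giving R–Cl.
The carbocation formed in step 1 accepts an electron pair into an empty or π* orbital — it is the electrophile.

electrophile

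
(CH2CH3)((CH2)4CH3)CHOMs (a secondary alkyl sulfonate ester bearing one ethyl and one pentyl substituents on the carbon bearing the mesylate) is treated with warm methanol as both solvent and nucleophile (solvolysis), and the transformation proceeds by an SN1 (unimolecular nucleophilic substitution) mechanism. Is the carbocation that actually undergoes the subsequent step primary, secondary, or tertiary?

secondary

Step 1: Ionisation: the C–O σ-bond cleaves heterolytically; both bonding electrons depart with MsO⁻, leaving a secondary carbocation at the α-carbon.
No single 1,2-shift to an adjacent carbon would give a more-substituted cation, so no rearrangement occurs.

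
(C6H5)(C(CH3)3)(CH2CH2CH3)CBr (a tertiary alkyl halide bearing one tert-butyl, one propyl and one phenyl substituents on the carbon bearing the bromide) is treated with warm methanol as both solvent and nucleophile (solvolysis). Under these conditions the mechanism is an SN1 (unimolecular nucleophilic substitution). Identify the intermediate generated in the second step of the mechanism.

oxonium ion

Step 1: Rate-determining heterolysis of the C–Br bond gives Br⁻ and a tertiary carbocation.
Step 2: A lone pair on the oxygen of CH3OH attacks the carbocation, forming a new C–O σ-bond and an oxonium ion.
After step 2 the species present is an oxonium ion.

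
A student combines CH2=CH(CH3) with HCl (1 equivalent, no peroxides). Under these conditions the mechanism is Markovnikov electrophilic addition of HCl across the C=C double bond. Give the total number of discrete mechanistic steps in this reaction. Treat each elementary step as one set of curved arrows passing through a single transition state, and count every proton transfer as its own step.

Step 1: Electrophilic addition begins with the π(C=C) electrons forming a bond to the proton of HCl. Following Markovnikov's rule, the resulting cation is secondary. The H–Cl bond breaks heterolytically, releasing Cl⁻.
(No 1,2-shift: no single shift to an adjacent carbon would give a more stable cation.)
Step 2: Nucleophilic attack by Cl⁻ on the carbocation completes the addition, giving R–Cl.
Total: 2 elementary steps.

2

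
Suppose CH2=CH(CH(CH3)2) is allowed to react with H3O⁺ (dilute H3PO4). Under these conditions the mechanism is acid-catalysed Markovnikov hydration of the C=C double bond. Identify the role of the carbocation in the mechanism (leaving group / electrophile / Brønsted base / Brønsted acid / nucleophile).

electrophile

Step 3: A lone pair on the oxygen of H2O attacks the carbocation, forming a C–O bond and an oxonium ion (a protonated alcohol).
The carbocation accepts an electron pair into an empty or π* orbital — it is the electrophile.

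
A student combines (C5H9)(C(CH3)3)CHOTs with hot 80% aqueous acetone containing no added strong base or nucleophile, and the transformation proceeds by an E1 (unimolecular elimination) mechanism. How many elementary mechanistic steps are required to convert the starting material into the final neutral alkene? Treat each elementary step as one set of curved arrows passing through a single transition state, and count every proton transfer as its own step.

3

Step 1: Ionisation: the C–O σ-bond cleaves heterolytically; both bonding electrons depart with TsO⁻, leaving a secondary carbocation at the α-carbon.
Step 2: A hydride (H with its bonding pair) migrates from the adjacent cyclopentyl carbon to the cationic centre — a 1,2-hydride shift — upgrading the secondary cation to a tertiary one.
Step 3: A water molecule (solvent) deprotonates a β-carbon; as the C–H bond breaks, those electrons form the new alkene π bond.
Total: 3 elementary steps.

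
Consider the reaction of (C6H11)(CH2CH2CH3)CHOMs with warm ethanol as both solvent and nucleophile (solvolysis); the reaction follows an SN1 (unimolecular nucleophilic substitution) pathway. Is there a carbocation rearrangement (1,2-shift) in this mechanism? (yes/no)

yes

The first-formed carbocation is secondary.
The adjacent cyclohexyl carbon already bears 2 other carbon substituents and has a hydrogen to migrate; after a 1,2-hydride shift from that carbon the positive charge sits on a tertiary centre.
Tertiary is more stable than secondary, so the shift occurs.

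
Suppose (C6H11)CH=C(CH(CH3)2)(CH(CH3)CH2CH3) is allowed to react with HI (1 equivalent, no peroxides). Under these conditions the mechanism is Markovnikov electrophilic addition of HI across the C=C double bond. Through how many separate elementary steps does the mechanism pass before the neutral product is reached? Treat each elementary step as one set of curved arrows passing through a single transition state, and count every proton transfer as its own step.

2

Step 1: Protonation of the alkene by HI: the π bond acts as the nucleophile and picks up H⁺, giving the more stable (Markovnikov) tertiary carbocation. The H–I bond breaks heterolytically, releasing I⁻.
(No 1,2-shift: no single shift to an adjacent carbon would give a more stable cation.)
Step 2: The I⁻ anion donates a lone pair to the carbocation, forming the new C–I σ-bond and giving the neutral alkyl halide.
Total: 2 elementary steps.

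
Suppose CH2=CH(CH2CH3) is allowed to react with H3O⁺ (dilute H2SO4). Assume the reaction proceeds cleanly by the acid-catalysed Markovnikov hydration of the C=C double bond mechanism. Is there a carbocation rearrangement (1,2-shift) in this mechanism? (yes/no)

The first-formed carbocation is secondary.
No single 1,2-shift to an adjacent carbon would produce a more-substituted cation than the one already present, so no rearrangement occurs.

no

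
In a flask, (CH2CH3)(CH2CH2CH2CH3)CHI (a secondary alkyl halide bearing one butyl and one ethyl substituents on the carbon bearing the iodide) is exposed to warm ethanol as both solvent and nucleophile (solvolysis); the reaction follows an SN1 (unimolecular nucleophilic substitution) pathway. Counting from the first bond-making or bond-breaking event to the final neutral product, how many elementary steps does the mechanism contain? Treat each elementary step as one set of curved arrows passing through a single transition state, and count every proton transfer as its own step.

3

Step 1: Unassisted departure of I⁻ (taking the C–I bonding pair) generates a secondary carbocation.
(No 1,2-shift: no single shift to an adjacent carbon would give a more stable cation.)
Step 2: Nucleophilic capture: the oxygen of CH3CH2OH bonds to the cationic carbon, producing an oxonium-ion intermediate.
Step 3: Deprotonation of the oxonium oxygen by solvent ethanol yields the neutral ether.
Total: 3 elementary steps.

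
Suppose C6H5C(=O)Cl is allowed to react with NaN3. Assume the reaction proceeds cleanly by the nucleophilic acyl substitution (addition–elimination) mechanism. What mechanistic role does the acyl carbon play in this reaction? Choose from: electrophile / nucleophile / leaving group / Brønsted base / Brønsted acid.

Step 1: A lone pair on the N of N3⁻ attacks the electrophilic acyl carbon; the π(C=O) electrons move onto oxygen, giving a tetrahedral intermediate.
The acyl carbon accepts an electron pair into an empty or π* orbital — it is the electrophile.

electrophile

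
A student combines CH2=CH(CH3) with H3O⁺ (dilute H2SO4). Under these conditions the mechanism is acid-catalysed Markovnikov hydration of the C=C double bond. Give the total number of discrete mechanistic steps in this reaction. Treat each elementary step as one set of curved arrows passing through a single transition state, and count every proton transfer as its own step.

Step 1: Protonation of the alkene by H3O⁺: the π bond acts as the nucleophile and picks up H⁺, giving the more stable (Markovnikov) secondary carbocation. H2O is released.
(No 1,2-shift: no single shift to an adjacent carbon would give a more stable cation.)
Step 2: Water acts as the nucleophile: an oxygen lone pair bonds to the cationic carbon, giving an oxonium-ion intermediate.
Step 3: Proton transfer from the O–H of the oxonium ion to H2O completes the catalytic cycle and yields the alcohol.
Total: 3 elementary steps.

3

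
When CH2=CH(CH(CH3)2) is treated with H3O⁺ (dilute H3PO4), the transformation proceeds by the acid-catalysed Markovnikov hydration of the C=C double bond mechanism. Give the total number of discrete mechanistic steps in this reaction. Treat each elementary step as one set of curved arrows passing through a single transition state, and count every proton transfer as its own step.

Step 1: Electrophilic addition begins with the π(C=C) electrons forming a bond to the proton of H3O⁺. Following Markovnikov's rule, the resulting cation is secondary. H2O is released.
Step 2: A hydride (H with its bonding pair) migrates from the adjacent isopropyl carbon to the cationic centre — a 1,2-hydride shift — upgrading the secondary cation to a tertiary one.
Step 3: Nucleophilic capture of the cation by H2O produces the protonated alcohol (an oxonium ion).
Step 4: H2O removes a proton from the oxonium oxygen, regenerating H3O⁺ and giving the neutral alcohol.
Total: 4 elementary steps.

4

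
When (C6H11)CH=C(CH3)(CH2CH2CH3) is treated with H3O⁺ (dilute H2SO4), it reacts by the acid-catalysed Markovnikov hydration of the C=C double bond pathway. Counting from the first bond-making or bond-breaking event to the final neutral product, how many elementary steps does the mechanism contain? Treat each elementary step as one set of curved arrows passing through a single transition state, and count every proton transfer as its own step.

3

Step 1: Electrophilic addition begins with the π(C=C) electrons forming a bond to the proton of H3O⁺. Following Markovnikov's rule, the resulting cation is tertiary. H2O is released.
(No 1,2-shift: no single shift to an adjacent carbon would give a more stable cation.)
Step 2: Nucleophilic capture of the cation by H2O produces the protonated alcohol (an oxonium ion).
Step 3: Proton transfer from the O–H of the oxonium ion to H2O completes the catalytic cycle and yields the alcohol.
Total: 3 elementary steps.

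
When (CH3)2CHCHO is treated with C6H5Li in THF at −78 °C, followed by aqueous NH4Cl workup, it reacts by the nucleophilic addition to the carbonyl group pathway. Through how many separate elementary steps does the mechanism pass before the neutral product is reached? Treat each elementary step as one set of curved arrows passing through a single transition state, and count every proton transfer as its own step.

Step 1: A lone pair / filled orbital on the carbanion-like carbon of C6H5Li attacks the electrophilic carbonyl carbon; the π(C=O) electrons shift onto oxygen, producing a tetrahedral alkoxide intermediate.
Step 2: The alkoxide picks up a proton during aqueous NH4Cl workup to yield an alcohol.
Total: 2 elementary steps.

2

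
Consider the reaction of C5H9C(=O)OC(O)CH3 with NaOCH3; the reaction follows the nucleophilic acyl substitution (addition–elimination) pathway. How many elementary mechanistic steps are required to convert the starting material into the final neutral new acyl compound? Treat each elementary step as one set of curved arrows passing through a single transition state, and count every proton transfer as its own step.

2

Step 1: CH3O⁻ adds to the carbonyl carbon; the C=O π electrons shift onto oxygen and a tetrahedral alkoxide intermediate forms.
Step 2: Collapse of the tetrahedral intermediate: the alkoxide oxygen pushes its lone pair back to re-form C=O while CH3CO2⁻ leaves.
Total: 2 elementary steps.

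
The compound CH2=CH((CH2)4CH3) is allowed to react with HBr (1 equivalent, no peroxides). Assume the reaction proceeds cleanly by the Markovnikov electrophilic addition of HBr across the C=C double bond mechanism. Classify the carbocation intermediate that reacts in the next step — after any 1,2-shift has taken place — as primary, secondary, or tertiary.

secondary

Step 1: Protonation of the alkene by HBr: the π bond acts as the nucleophile and picks up H⁺, giving the more stable (Markovnikov) secondary carbocation. The H–Br bond breaks heterolytically, releasing Br⁻.
No single 1,2-shift to an adjacent carbon would give a more-substituted cation, so no rearrangement occurs.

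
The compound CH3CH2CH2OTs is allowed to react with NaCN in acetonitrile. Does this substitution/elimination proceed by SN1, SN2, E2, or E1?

Conditions: a primary substrate with a strong nucleophile in the polar aprotic solvent acetonitrile.
These conditions are the textbook signature of the SN2 pathway.
An unhindered substrate with a strong nucleophile in a polar aprotic solvent favours one-step backside displacement.

SN2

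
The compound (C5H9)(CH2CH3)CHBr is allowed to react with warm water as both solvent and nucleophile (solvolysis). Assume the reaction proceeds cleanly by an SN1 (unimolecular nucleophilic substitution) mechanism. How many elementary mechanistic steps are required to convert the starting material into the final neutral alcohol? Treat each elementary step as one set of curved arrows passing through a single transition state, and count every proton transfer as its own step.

Step 1: Unassisted departure of Br⁻ (taking the C–Br bonding pair) generates a secondary carbocation.
Step 2: Carbocation rearrangement: a 1,2-hydride shift from the adjacent cyclopentyl carbon converts the initially-formed secondary cation into the more stable tertiary cation.
Step 3: Nucleophilic capture: the oxygen of H2O bonds to the cationic carbon, producing an oxonium-ion intermediate.
Step 4: A second solvent molecule removes the proton on oxygen, giving the neutral alcohol product.
Total: 4 elementary steps.

4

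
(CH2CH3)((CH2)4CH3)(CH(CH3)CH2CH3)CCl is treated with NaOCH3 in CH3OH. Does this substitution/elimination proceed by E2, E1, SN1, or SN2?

E2

Conditions: a strong base with a tertiary substrate bearing a β-hydrogen.
These conditions are the textbook signature of the E2 pathway.
A strong (often hindered) base removes a β-H in concert with loss of the leaving group — bimolecular elimination.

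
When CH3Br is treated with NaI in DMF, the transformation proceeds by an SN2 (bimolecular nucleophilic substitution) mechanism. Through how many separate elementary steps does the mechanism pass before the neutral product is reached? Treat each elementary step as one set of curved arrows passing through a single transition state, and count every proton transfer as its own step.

1

Step 1: The iodide nucleophile donates a lone pair from I to the α-carbon in a backside attack; simultaneously the C–Br σ-bond breaks and both of its electrons leave with Br⁻. One concerted step with inversion of configuration.
Total: 1 elementary step.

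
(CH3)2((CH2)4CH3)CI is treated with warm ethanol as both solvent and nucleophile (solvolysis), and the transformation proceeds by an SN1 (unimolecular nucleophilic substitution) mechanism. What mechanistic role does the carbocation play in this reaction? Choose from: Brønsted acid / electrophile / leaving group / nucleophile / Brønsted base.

electrophile

Step 2: A lone pair on the oxygen of CH3CH2OH attacks the carbocation, forming a new C–O σ-bond and an oxonium ion.
The carbocation accepts an electron pair into an empty or π* orbital — it is the electrophile.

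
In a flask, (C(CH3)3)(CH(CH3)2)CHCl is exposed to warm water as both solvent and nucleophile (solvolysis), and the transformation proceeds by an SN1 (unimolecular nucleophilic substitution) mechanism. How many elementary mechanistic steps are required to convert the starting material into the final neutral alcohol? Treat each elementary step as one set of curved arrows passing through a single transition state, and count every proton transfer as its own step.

Step 1: Rate-determining heterolysis of the C–Cl bond gives Cl⁻ and a secondary carbocation.
Step 2: Carbocation rearrangement: a 1,2-hydride shift from the adjacent isopropyl carbon converts the initially-formed secondary cation into the more stable tertiary cation.
Step 3: Nucleophilic capture: the oxygen of H2O bonds to the cationic carbon, producing an oxonium-ion intermediate.
Step 4: Deprotonation of the oxonium oxygen by solvent water yields the neutral alcohol.
Total: 4 elementary steps.

4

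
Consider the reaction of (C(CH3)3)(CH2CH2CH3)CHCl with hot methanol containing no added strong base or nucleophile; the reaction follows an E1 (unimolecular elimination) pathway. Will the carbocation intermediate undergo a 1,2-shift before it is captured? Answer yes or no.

The first-formed carbocation is secondary.
The adjacent tert-butyl carbon has no hydrogen but bears methyl groups; migration of one methyl with its bonding pair (a 1,2-methyl shift) places the charge on a tertiary centre.
Tertiary is more stable than secondary, so the shift occurs.

yes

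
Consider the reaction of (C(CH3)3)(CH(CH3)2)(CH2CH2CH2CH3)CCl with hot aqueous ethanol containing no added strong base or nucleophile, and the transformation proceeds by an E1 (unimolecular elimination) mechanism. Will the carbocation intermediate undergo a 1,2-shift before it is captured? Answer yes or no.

The first-formed carbocation is tertiary.
No single 1,2-shift to an adjacent carbon would produce a more-substituted cation than the one already present, so no rearrangement occurs.

no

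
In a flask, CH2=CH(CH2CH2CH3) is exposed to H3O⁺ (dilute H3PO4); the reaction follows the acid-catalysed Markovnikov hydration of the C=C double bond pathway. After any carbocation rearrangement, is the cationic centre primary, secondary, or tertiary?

Step 1: Electrophilic addition begins with the π(C=C) electrons forming a bond to the proton of H3O⁺. Following Markovnikov's rule, the resulting cation is secondary. H2O is released.
No single 1,2-shift to an adjacent carbon would give a more-substituted cation, so no rearrangement occurs.

secondary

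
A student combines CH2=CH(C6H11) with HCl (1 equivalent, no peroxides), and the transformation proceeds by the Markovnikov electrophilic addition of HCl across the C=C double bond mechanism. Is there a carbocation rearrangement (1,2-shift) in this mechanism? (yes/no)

yes

The first-formed carbocation is secondary.
The adjacent cyclohexyl carbon already bears 2 other carbon substituents and has a hydrogen to migrate; after a 1,2-hydride shift from that carbon the positive charge sits on a tertiary centre.
Tertiary is more stable than secondary, so the shift occurs.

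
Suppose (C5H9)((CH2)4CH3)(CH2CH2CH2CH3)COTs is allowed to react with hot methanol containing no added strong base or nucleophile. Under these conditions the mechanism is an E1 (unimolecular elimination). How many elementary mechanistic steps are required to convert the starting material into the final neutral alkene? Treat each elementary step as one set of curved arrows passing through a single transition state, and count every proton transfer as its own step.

2

Step 1: Ionisation: the C–O σ-bond cleaves heterolytically; both bonding electrons depart with TsO⁻, leaving a tertiary carbocation at the α-carbon.
(No 1,2-shift: no single shift to an adjacent carbon would give a more stable cation.)
Step 2: Loss of a β-proton to a methanol molecule of the solvent: the C–H bonding pair collapses toward the cationic carbon to form the C=C π bond, yielding the alkene.
Total: 2 elementary steps.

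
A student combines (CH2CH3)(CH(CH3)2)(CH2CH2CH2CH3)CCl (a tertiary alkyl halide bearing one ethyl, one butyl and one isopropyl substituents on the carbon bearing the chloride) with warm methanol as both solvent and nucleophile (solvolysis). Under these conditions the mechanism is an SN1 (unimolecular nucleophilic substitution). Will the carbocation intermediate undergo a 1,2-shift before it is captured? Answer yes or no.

no

The first-formed carbocation is tertiary.
No single 1,2-shift to an adjacent carbon would produce a more-substituted cation than the one already present, so no rearrangement occurs.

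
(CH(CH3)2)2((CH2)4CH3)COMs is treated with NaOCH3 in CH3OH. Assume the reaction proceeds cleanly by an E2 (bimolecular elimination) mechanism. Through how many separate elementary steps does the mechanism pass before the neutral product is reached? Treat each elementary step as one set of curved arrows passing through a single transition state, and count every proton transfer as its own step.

1

Step 1: Concerted anti-periplanar elimination: CH3O⁻ abstracts a β-H while MsO⁻ leaves, and the C–H electrons become the new C=C π bond — all in a single transition state.
Total: 1 elementary step.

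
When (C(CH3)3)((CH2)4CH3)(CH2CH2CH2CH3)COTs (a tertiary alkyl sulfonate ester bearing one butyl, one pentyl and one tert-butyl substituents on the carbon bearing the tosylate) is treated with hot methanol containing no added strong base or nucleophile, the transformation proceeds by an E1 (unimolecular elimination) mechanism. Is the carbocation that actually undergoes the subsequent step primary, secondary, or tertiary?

Step 1: Rate-determining heterolysis of the C–O bond gives TsO⁻ and a tertiary carbocation.
No single 1,2-shift to an adjacent carbon would give a more-substituted cation, so no rearrangement occurs.

tertiary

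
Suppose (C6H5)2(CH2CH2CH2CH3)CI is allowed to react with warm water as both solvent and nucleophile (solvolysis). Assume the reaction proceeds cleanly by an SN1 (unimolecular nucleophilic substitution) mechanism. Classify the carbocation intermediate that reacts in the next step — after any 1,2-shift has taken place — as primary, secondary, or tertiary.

tertiary

Step 1: Rate-determining heterolysis of the C–I bond gives I⁻ and a tertiary carbocation.
No single 1,2-shift to an adjacent carbon would give a more-substituted cation, so no rearrangement occurs.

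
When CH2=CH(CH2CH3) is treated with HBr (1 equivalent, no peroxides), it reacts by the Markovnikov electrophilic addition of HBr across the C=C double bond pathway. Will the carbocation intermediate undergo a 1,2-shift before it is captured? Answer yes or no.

no

The first-formed carbocation is secondary.
No single 1,2-shift to an adjacent carbon would produce a more-substituted cation than the one already present, so no rearrangement occurs.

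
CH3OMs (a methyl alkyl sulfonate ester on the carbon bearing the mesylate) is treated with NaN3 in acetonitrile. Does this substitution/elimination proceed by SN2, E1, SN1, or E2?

Conditions: a methyl substrate with a strong nucleophile in the polar aprotic solvent acetonitrile.
These conditions are the textbook signature of the SN2 pathway.
An unhindered substrate with a strong nucleophile in a polar aprotic solvent favours one-step backside displacement.

SN2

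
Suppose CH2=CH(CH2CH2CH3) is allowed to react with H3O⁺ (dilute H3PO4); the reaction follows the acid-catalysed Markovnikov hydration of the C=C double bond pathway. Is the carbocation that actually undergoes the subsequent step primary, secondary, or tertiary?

secondary

Step 1: Electrophilic addition begins with the π(C=C) electrons forming a bond to the proton of H3O⁺. Following Markovnikov's rule, the resulting cation is secondary. H2O is released.
No single 1,2-shift to an adjacent carbon would give a more-substituted cation, so no rearrangement occurs.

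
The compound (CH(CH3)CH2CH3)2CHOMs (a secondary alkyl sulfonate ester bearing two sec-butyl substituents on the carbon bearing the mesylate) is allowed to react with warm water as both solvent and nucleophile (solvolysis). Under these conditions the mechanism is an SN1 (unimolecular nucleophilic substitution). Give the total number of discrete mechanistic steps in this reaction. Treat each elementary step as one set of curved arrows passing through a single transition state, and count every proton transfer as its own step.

Step 1: Unassisted departure of MsO⁻ (taking the C–O bonding pair) generates a secondary carbocation.
Step 2: A hydride (H with its bonding pair) migrates from the adjacent sec-butyl carbon to the cationic centre — a 1,2-hydride shift — upgrading the secondary cation to a tertiary one.
Step 3: Nucleophilic capture: the oxygen of H2O bonds to the cationic carbon, producing an oxonium-ion intermediate.
Step 4: A second solvent molecule removes the proton on oxygen, giving the neutral alcohol product.
Total: 4 elementary steps.

4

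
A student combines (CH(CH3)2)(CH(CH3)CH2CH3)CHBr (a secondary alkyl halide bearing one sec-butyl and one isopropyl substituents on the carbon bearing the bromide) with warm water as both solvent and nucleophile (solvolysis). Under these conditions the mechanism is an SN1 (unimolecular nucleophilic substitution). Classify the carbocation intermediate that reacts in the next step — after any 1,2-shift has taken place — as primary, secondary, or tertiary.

Step 1: Ionisation: the C–Br σ-bond cleaves heterolytically; both bonding electrons depart with Br⁻, leaving a secondary carbocation at the α-carbon.
Step 2: A 1,2-hydride shift from the adjacent sec-butyl carbon moves the positive charge from the secondary centre to an adjacent carbon, generating a more stable tertiary carbocation.
The cation rearranges from secondary to tertiary via a 1,2-hydride shift from the adjacent sec-butyl carbon; the tertiary cation is what reacts next.

tertiary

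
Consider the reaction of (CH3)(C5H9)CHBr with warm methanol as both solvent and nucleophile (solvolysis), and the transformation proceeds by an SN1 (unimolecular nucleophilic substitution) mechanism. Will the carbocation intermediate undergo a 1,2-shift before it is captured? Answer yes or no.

yes

The first-formed carbocation is secondary.
The adjacent cyclopentyl carbon already bears 2 other carbon substituents and has a hydrogen to migrate; after a 1,2-hydride shift from that carbon the positive charge sits on a tertiary centre.
Tertiary is more stable than secondary, so the shift occurs.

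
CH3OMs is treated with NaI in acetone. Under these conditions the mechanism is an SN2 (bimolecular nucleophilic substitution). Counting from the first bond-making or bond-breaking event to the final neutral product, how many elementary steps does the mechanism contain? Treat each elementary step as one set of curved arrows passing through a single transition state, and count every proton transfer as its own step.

Step 1: Backside attack by I⁻ on the carbon bearing the mesylate: the new C–I bond forms as the C–O bond breaks, with Walden inversion at carbon.
Total: 1 elementary step.

1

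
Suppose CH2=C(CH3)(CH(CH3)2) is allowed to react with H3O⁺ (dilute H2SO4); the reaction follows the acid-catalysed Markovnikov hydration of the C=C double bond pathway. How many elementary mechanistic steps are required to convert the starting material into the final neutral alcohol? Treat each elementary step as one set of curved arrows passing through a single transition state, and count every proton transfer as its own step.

3

Step 1: Electrophilic addition begins with the π(C=C) electrons forming a bond to the proton of H3O⁺. Following Markovnikov's rule, the resulting cation is tertiary. H2O is released.
(No 1,2-shift: no single shift to an adjacent carbon would give a more stable cation.)
Step 2: Water acts as the nucleophile: an oxygen lone pair bonds to the cationic carbon, giving an oxonium-ion intermediate.
Step 3: Proton transfer from the O–H of the oxonium ion to H2O completes the catalytic cycle and yields the alcohol.
Total: 3 elementary steps.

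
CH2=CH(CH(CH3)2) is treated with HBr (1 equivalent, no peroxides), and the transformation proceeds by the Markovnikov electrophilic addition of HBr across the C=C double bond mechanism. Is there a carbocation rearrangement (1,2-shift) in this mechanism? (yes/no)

yes

The first-formed carbocation is secondary.
The adjacent isopropyl carbon already bears 2 other carbon substituents and has a hydrogen to migrate; after a 1,2-hydride shift from that carbon the positive charge sits on a tertiary centre.
Tertiary is more stable than secondary, so the shift occurs.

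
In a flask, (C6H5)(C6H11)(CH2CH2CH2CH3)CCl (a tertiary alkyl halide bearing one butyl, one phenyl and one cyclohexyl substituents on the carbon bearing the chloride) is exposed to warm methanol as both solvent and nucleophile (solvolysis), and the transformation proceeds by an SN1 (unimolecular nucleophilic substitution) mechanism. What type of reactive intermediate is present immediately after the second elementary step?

oxonium ion

Step 1: Rate-determining heterolysis of the C–Cl bond gives Cl⁻ and a tertiary carbocation.
Step 2: CH3OH donates an oxygen lone pair into the empty p orbital of the cation, giving a protonated ether (an oxonium ion).
After step 2 the species present is an oxonium ion.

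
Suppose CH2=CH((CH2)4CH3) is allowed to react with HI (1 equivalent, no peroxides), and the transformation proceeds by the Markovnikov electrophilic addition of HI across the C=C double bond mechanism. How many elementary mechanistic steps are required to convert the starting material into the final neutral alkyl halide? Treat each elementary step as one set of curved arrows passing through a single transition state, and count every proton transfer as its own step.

Step 1: Electrophilic addition begins with the π(C=C) electrons forming a bond to the proton of HI. Following Markovnikov's rule, the resulting cation is secondary. The H–I bond breaks heterolytically, releasing I⁻.
(No 1,2-shift: no single shift to an adjacent carbon would give a more stable cation.)
Step 2: Nucleophilic attack by I⁻ on the carbocation completes the addition, giving R–I.
Total: 2 elementary steps.

2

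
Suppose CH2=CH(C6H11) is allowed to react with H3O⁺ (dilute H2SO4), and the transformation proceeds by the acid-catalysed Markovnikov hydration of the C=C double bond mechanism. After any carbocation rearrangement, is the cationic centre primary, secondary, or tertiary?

tertiary

Step 1: Protonation of the alkene by H3O⁺: the π bond acts as the nucleophile and picks up H⁺, giving the more stable (Markovnikov) secondary carbocation. H2O is released.
Step 2: A 1,2-hydride shift from the adjacent cyclohexyl carbon moves the positive charge from the secondary centre to an adjacent carbon, generating a more stable tertiary carbocation.
The cation rearranges from secondary to tertiary via a 1,2-hydride shift from the adjacent cyclohexyl carbon; the tertiary cation is what reacts next.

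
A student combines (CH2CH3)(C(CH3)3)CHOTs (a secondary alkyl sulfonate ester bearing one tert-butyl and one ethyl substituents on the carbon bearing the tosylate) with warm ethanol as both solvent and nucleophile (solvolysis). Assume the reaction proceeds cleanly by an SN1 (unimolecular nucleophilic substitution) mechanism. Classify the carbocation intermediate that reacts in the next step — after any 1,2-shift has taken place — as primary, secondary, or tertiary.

Step 1: Rate-determining heterolysis of the C–O bond gives TsO⁻ and a secondary carbocation.
Step 2: A methyl group with its bonding pair migrates from the adjacent tert-butyl carbon to the cationic centre — a 1,2-methyl shift — upgrading the secondary cation to a tertiary one.
The cation rearranges from secondary to tertiary via a 1,2-methyl shift from the adjacent tert-butyl carbon; the tertiary cation is what reacts next.

tertiary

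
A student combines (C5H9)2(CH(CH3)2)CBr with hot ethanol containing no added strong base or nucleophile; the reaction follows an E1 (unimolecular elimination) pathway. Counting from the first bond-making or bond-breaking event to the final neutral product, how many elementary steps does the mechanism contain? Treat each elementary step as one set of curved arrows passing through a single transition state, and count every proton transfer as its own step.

Step 1: Unassisted departure of Br⁻ (taking the C–Br bonding pair) generates a tertiary carbocation.
(No 1,2-shift: no single shift to an adjacent carbon would give a more stable cation.)
Step 2: A weak base (an ethanol molecule from the solvent) removes a proton from a carbon adjacent to the cationic centre; the electrons of that C–H bond become the new π(C=C) bond, giving the alkene.
Total: 2 elementary steps.

2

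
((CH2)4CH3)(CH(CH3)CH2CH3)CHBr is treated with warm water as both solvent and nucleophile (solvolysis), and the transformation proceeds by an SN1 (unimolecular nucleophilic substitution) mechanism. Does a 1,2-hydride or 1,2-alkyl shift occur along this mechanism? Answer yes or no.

The first-formed carbocation is secondary.
The adjacent sec-butyl carbon already bears 2 other carbon substituents and has a hydrogen to migrate; after a 1,2-hydride shift from that carbon the positive charge sits on a tertiary centre.
Tertiary is more stable than secondary, so the shift occurs.

yes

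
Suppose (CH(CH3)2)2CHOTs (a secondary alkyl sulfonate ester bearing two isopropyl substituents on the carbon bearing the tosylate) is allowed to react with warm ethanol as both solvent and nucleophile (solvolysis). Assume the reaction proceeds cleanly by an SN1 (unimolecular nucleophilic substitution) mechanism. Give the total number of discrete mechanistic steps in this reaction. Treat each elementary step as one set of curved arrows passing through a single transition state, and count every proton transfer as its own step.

4

Step 1: Unassisted departure of TsO⁻ (taking the C–O bonding pair) generates a secondary carbocation.
Step 2: A 1,2-hydride shift from the adjacent isopropyl carbon moves the positive charge from the secondary centre to an adjacent carbon, generating a more stable tertiary carbocation.
Step 3: Nucleophilic capture: the oxygen of CH3CH2OH bonds to the cationic carbon, producing an oxonium-ion intermediate.
Step 4: Deprotonation of the oxonium oxygen by solvent ethanol yields the neutral ether.
Total: 4 elementary steps.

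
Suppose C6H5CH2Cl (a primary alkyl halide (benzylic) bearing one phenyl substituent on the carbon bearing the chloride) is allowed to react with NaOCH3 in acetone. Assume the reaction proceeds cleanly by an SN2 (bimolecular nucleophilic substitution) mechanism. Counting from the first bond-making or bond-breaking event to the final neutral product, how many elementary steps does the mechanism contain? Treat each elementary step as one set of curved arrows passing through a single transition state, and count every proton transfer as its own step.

Step 1: CH3O⁻ attacks the back face of the α-carbon while Cl⁻ departs with the C–Cl bonding pair — a single concerted displacement through a pentacoordinate transition state.
Total: 1 elementary step.

1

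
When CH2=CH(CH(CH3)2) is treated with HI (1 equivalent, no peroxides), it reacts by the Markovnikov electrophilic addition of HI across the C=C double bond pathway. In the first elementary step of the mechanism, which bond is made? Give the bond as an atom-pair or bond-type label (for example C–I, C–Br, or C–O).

C–H

Step 1: The π electrons of the C=C bond attack a proton of HI; Markovnikov addition places the new C–H on the less-substituted alkene carbon, so the positive charge ends up on the more-substituted carbon — a secondary carbocation. The H–I bond breaks heterolytically, releasing I⁻.
The bond formed in this step is the C–H bond.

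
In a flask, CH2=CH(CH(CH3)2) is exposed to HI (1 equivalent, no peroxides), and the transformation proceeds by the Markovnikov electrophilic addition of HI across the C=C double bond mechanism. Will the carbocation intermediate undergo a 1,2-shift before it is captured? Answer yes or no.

yes

The first-formed carbocation is secondary.
The adjacent isopropyl carbon already bears 2 other carbon substituents and has a hydrogen to migrate; after a 1,2-hydride shift from that carbon the positive charge sits on a tertiary centre.
Tertiary is more stable than secondary, so the shift occurs.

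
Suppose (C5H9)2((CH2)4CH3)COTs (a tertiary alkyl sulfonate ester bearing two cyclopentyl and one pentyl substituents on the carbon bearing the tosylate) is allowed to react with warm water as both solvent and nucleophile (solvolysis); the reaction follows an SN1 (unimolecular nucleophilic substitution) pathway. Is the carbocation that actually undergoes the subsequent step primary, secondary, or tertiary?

Step 1: Unassisted departure of TsO⁻ (taking the C–O bonding pair) generates a tertiary carbocation.
No single 1,2-shift to an adjacent carbon would give a more-substituted cation, so no rearrangement occurs.

tertiary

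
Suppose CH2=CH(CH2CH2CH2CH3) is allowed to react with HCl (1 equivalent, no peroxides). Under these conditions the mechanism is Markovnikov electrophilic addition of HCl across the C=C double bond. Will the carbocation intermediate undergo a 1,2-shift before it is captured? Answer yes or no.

The first-formed carbocation is secondary.
No single 1,2-shift to an adjacent carbon would produce a more-substituted cation than the one already present, so no rearrangement occurs.

no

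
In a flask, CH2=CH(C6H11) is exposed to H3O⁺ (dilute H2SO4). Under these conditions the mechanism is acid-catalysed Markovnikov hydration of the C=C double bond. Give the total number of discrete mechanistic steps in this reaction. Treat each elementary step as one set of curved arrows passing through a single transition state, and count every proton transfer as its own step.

4

Step 1: The π electrons of the C=C bond attack a proton of H3O⁺; Markovnikov addition places the new C–H on the less-substituted alkene carbon, so the positive charge ends up on the more-substituted carbon — a secondary carbocation. H2O is released.
Step 2: A 1,2-hydride shift from the adjacent cyclohexyl carbon moves the positive charge from the secondary centre to an adjacent carbon, generating a more stable tertiary carbocation.
Step 3: Nucleophilic capture of the cation by H2O produces the protonated alcohol (an oxonium ion).
Step 4: Deprotonation of the oxonium ion by a water molecule delivers the neutral alcohol and regenerates the acid catalyst.
Total: 4 elementary steps.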